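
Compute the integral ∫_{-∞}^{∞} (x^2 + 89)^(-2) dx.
Let f(z) = (z^2 + 89)^(-2). The denominator has no real zeros and deg Q - deg P = 4 ≥ 2, so the integral of f over the upper semicircle |z| = R tends to 0 as R → ∞. Closing the contour in the upper half-plane,
  ∫_{-∞}^{∞} f(x) dx = 2πi · Σ Res(f, z_k)  over the poles with Im z_k > 0.

Zeros of the denominator: z^2 + 89 = 0 gives z = ±sqrt(89)*I.
Upper half-plane: z = sqrt(89)*I (a pole of order 2).

Write f(z) = g(z)/(z - sqrt(89)*I)^2 with g(z) = (z + sqrt(89)*I)^(-2). For a double pole, Res(f, z₀) = g'(z₀):
  g'(z) = -2/(z + sqrt(89)*I)^3
  Res(f, sqrt(89)*I) = g'(sqrt(89)*I) = -sqrt(89)*I/31684

∫_{-∞}^{∞} f(x) dx = 2πi · (-sqrt(89)*I/31684) = sqrt(89)*pi/15842

Final answer: sqrt(89)*pi/15842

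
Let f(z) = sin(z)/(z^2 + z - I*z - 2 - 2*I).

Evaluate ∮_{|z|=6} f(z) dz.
By the residue theorem, ∮_C f(z) dz = 2πi · (sum of the residues of f at the poles inside |z| = 6).

The denominator factors as (z - 1 - I)*(z + 2), so the singularities of f are simple poles at z = 1 + I, z = -2.
  |1 + I|² = 2 < 36 = 6², so this pole is inside the contour.
  |-2|² = 4 < 36 = 6², so this pole is inside the contour.

With P(z) = sin(z) and Q(z) = z^2 + z - I*z - 2 - 2*I, each pole is simple, so Res(f, z₀) = P(z₀)/Q'(z₀) with Q'(z) = 2*z + 1 - I.
  Res(f, 1 + I) = P(1 + I)/Q'(1 + I) = (sin(1 + I))/(3 + I) = (3/10 - I/10)*sin(1 + I)
  Res(f, -2) = P(-2)/Q'(-2) = (-sin(2))/(-3 - I) = (3/10 - I/10)*sin(2)

Sum of residues inside C: (3/10 - I/10)*sin(2) + (3/10 - I/10)*sin(1 + I)
∮_C f(z) dz = 2πi · ((3/10 - I/10)*sin(2) + (3/10 - I/10)*sin(1 + I)) = pi*(1/5 + 3*I/5)*sin(2) + pi*(1/5 + 3*I/5)*sin(1 + I)

Final answer: pi*(1/5 + 3*I/5)*sin(2) + pi*(1/5 + 3*I/5)*sin(1 + I)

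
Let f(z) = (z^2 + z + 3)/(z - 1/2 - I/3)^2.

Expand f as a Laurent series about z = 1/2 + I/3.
Put w = z - (1/2 + I/3), i.e. z = w + 1/2 + I/3. The denominator is w^2, so it suffices to rewrite the numerator in powers of w.

P(z) = z^2 + z + 3
P(w + 1/2 + I/3) = 131/36 + 2*I/3 + (2 + 2*I/3)*w + w^2

Dividing each term by w^2:
  f = (131/36 + 2*I/3)/w^2 + (2 + 2*I/3)/w + 1

Substituting back w = z - 1/2 - I/3:
  f(z) = (131/36 + 2*I/3)/(z - 1/2 - I/3)^2 + (2 + 2*I/3)/(z - 1/2 - I/3) + 1

The series is finite because the numerator is a polynomial; the negative powers form the principal part, and the coefficient of 1/(z - 1/2 - I/3) gives Res(f, 1/2 + I/3) = 2 + 2*I/3.

Final answer: (131/36 + 2*I/3)/(z - 1/2 - I/3)^2 + (2 + 2*I/3)/(z - 1/2 - I/3) + 1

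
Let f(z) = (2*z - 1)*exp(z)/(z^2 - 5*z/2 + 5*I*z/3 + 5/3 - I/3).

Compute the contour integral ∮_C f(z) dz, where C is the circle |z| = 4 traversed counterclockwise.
By the residue theorem, ∮_C f(z) dz = 2πi · (sum of the residues of f at the poles inside |z| = 4).

The denominator factors as (z - 2 + 2*I)*(z - 1/2 - I/3), so the singularities of f are simple poles at z = 2 - 2*I, z = 1/2 + I/3.
  |2 - 2*I|² = 8 < 16 = 4², so this pole is inside the contour.
  |1/2 + I/3|² = 13/36 < 16 = 4², so this pole is inside the contour.

With P(z) = (2*z - 1)*exp(z) and Q(z) = z^2 - 5*z/2 + 5*I*z/3 + 5/3 - I/3, each pole is simple, so Res(f, z₀) = P(z₀)/Q'(z₀) with Q'(z) = 2*z - 5/2 + 5*I/3.
  Res(f, 2 - 2*I) = P(2 - 2*I)/Q'(2 - 2*I) = ((3 - 4*I)*exp(2 - 2*I))/(3/2 - 7*I/3) = (498/277 + 36*I/277)*exp(2 - 2*I)
  Res(f, 1/2 + I/3) = P(1/2 + I/3)/Q'(1/2 + I/3) = (2*I*exp(1/2 + I/3)/3)/(-3/2 + 7*I/3) = (56/277 - 36*I/277)*exp(1/2 + I/3)

Sum of residues inside C: (498/277 + 36*I/277)*exp(2 - 2*I) + (56/277 - 36*I/277)*exp(1/2 + I/3)
∮_C f(z) dz = 2πi · ((498/277 + 36*I/277)*exp(2 - 2*I) + (56/277 - 36*I/277)*exp(1/2 + I/3)) = pi*(-72/277 + 996*I/277)*exp(2 - 2*I) + pi*(72/277 + 112*I/277)*exp(1/2 + I/3)

Final answer: pi*(-72/277 + 996*I/277)*exp(2 - 2*I) + pi*(72/277 + 112*I/277)*exp(1/2 + I/3)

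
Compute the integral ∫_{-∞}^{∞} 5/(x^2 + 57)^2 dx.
Let f(z) = 5/(z^2 + 57)^2. The denominator has no real zeros and deg Q - deg P = 4 ≥ 2, so the integral of f over the upper semicircle |z| = R tends to 0 as R → ∞. Closing the contour in the upper half-plane,
  ∫_{-∞}^{∞} f(x) dx = 2πi · Σ Res(f, z_k)  over the poles with Im z_k > 0.

Zeros of the denominator: z^2 + 57 = 0 gives z = ±sqrt(57)*I.
Upper half-plane: z = sqrt(57)*I (a pole of order 2).

Write f(z) = g(z)/(z - sqrt(57)*I)^2 with g(z) = 5/(z + sqrt(57)*I)^2. For a double pole, Res(f, z₀) = g'(z₀):
  g'(z) = -10/(z + sqrt(57)*I)^3
  Res(f, sqrt(57)*I) = g'(sqrt(57)*I) = -5*sqrt(57)*I/12996

∫_{-∞}^{∞} f(x) dx = 2πi · (-5*sqrt(57)*I/12996) = 5*sqrt(57)*pi/6498

Final answer: 5*sqrt(57)*pi/6498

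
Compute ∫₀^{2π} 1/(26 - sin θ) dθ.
Call the integral J. The integrand is 2π-periodic and we integrate over a full period, so shifting θ does not change the value (θ → θ + π/2 turns sin θ into cos θ; θ → θ + π flips the sign of the trig term). Hence
  J = ∫₀^{2π} dθ/(26 + cos θ).
Put z = e^{iθ}: then cos θ = (z + 1/z)/2, dθ = dz/(iz), and z runs once counterclockwise around |z| = 1:
  J = ∮_{|z|=1} 1/(26 + (z + 1/z)/2) · dz/(iz) = (2/i) ∮_{|z|=1} dz/(z^2 + 52*z + 1).
The roots of z^2 + 52*z + 1 are z = (-26 ± sqrt(26^2 - 1^2)), with sqrt(675) = 15*sqrt(3); their product is 1, so only z₊ = -26 + 15*sqrt(3) lies inside the unit circle (z₋ = -26 - 15*sqrt(3) lies outside).
z₊ is a simple zero of q(z) = z^2 + 52*z + 1, so Res(1/q, z₊) = 1/q'(z₊) with q'(z) = 2*z + 52; and q'(z₊) = (z₊ - z₋) = 30*sqrt(3).
Therefore J = (2/i) · 2πi · 1/(30*sqrt(3)) = 2*pi/(15*sqrt(3)) = 2*sqrt(3)*pi/45

Final answer: 2*sqrt(3)*pi/45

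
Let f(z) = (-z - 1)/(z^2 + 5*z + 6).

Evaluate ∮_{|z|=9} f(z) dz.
By the residue theorem, ∮_C f(z) dz = 2πi · (sum of the residues of f at the poles inside |z| = 9).

The denominator factors as (z + 3)*(z + 2), so the singularities of f are simple poles at z = -3, z = -2.
  |-3|² = 9 < 81 = 9², so this pole is inside the contour.
  |-2|² = 4 < 81 = 9², so this pole is inside the contour.

With P(z) = -z - 1 and Q(z) = z^2 + 5*z + 6, each pole is simple, so Res(f, z₀) = P(z₀)/Q'(z₀) with Q'(z) = 2*z + 5.
  Res(f, -3) = P(-3)/Q'(-3) = (2)/(-1) = -2
  Res(f, -2) = P(-2)/Q'(-2) = (1)/(1) = 1

Sum of residues inside C: -1
∮_C f(z) dz = 2πi · (-1) = -2*I*pi

Final answer: -2*I*pi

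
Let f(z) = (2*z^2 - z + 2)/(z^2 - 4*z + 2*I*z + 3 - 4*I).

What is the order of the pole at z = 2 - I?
2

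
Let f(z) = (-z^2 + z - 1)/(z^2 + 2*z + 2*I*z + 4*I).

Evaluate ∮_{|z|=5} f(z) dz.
By the residue theorem, ∮_C f(z) dz = 2πi · (sum of the residues of f at the poles inside |z| = 5).

The denominator factors as (z + 2)*(z + 2*I), so the singularities of f are simple poles at z = -2, z = -2*I.
  |-2|² = 4 < 25 = 5², so this pole is inside the contour.
  |-2*I|² = 4 < 25 = 5², so this pole is inside the contour.

With P(z) = -z^2 + z - 1 and Q(z) = z^2 + 2*z + 2*I*z + 4*I, each pole is simple, so Res(f, z₀) = P(z₀)/Q'(z₀) with Q'(z) = 2*z + 2 + 2*I.
  Res(f, -2) = P(-2)/Q'(-2) = (-7)/(-2 + 2*I) = 7/4 + 7*I/4
  Res(f, -2*I) = P(-2*I)/Q'(-2*I) = (3 - 2*I)/(2 - 2*I) = 5/4 + I/4

Sum of residues inside C: 3 + 2*I
∮_C f(z) dz = 2πi · (3 + 2*I) = pi*(-4 + 6*I)

Final answer: pi*(-4 + 6*I)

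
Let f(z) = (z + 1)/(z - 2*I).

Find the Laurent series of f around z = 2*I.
(1 + 2*I)/(z - 2*I) + 1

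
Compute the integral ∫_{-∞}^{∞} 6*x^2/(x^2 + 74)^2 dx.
Let f(z) = 6*z^2/(z^2 + 74)^2. The denominator has no real zeros and deg Q - deg P = 2 ≥ 2, so the integral of f over the upper semicircle |z| = R tends to 0 as R → ∞. Closing the contour in the upper half-plane,
  ∫_{-∞}^{∞} f(x) dx = 2πi · Σ Res(f, z_k)  over the poles with Im z_k > 0.

Zeros of the denominator: z^2 + 74 = 0 gives z = ±sqrt(74)*I.
Upper half-plane: z = sqrt(74)*I (a pole of order 2).

Write f(z) = g(z)/(z - sqrt(74)*I)^2 with g(z) = 6*z^2/(z + sqrt(74)*I)^2. For a double pole, Res(f, z₀) = g'(z₀):
  g'(z) = 12*sqrt(74)*I*z/(z + sqrt(74)*I)^3
  Res(f, sqrt(74)*I) = g'(sqrt(74)*I) = -3*sqrt(74)*I/148

∫_{-∞}^{∞} f(x) dx = 2πi · (-3*sqrt(74)*I/148) = 3*sqrt(74)*pi/74

Final answer: 3*sqrt(74)*pi/74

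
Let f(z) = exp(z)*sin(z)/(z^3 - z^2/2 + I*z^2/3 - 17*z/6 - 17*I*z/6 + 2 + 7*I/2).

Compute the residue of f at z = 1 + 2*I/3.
Write f(z) = P(z)/Q(z) with P(z) = exp(z)*sin(z) and Q(z) = z^3 - z^2/2 + I*z^2/3 - 17*z/6 - 17*I*z/6 + 2 + 7*I/2.
The denominator factors as Q(z) = (z - 1 - 2*I/3)*(z - 3/2)*(z + 2 + I), so z = 1 + 2*I/3 is a simple zero of Q and P is analytic there; z = 1 + 2*I/3 is therefore a simple pole and
  Res(f, z₀) = P(z₀)/Q'(z₀).

Q'(z) = 3*z^2 - z + 2*I*z/3 - 17/6 - 17*I/6, so Q'(1 + 2*I/3) = -47/18 + 7*I/6.
P(1 + 2*I/3) = exp(1 + 2*I/3)*sin(1 + 2*I/3).

Res(f, 1 + 2*I/3) = (exp(1 + 2*I/3)*sin(1 + 2*I/3))/(-47/18 + 7*I/6) = (-423/1325 - 189*I/1325)*exp(1 + 2*I/3)*sin(1 + 2*I/3)

Final answer: (-423/1325 - 189*I/1325)*exp(1 + 2*I/3)*sin(1 + 2*I/3)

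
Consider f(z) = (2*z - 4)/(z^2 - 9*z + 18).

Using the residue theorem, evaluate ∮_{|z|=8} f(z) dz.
4*I*pi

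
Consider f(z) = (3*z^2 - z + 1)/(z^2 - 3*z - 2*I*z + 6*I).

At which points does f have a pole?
The singularities of f are the zeros of the denominator. Factoring,
  z^2 - 3*z - 2*I*z + 6*I = (z - 2*I)*(z - 3)
so the candidates are z = 2*I, z = 3.

Check the numerator P(z) = 3*z^2 - z + 1 at each one:
  P(2*I) = -11 - 2*I ≠ 0, so z = 2*I is a (simple) pole.
  P(3) = 25 ≠ 0, so z = 3 is a (simple) pole.

Poles of f: {2*I, 3}

Final answer: {2*I, 3}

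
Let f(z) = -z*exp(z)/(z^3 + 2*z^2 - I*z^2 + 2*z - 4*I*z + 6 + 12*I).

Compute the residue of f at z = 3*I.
Write f(z) = P(z)/Q(z) with P(z) = -z*exp(z) and Q(z) = z^3 + 2*z^2 - I*z^2 + 2*z - 4*I*z + 6 + 12*I.
The denominator factors as Q(z) = (z - 3*I)*(z - 1 + I)*(z + 3 + I), so z = 3*I is a simple zero of Q and P is analytic there; z = 3*I is therefore a simple pole and
  Res(f, z₀) = P(z₀)/Q'(z₀).

Q'(z) = 3*z^2 + 4*z - 2*I*z + 2 - 4*I, so Q'(3*I) = -19 + 8*I.
P(3*I) = -3*I*exp(3*I).

Res(f, 3*I) = (-3*I*exp(3*I))/(-19 + 8*I) = (-24/425 + 57*I/425)*exp(3*I)

Final answer: (-24/425 + 57*I/425)*exp(3*I)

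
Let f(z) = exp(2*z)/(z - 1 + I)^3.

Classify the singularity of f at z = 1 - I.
pole of order 3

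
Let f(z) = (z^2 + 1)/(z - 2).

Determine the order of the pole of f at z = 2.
1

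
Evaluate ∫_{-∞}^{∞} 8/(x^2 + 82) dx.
Let f(z) = 8/(z^2 + 82). The denominator has no real zeros and deg Q - deg P = 2 ≥ 2, so the integral of f over the upper semicircle |z| = R tends to 0 as R → ∞. Closing the contour in the upper half-plane,
  ∫_{-∞}^{∞} f(x) dx = 2πi · Σ Res(f, z_k)  over the poles with Im z_k > 0.

Zeros of the denominator: z^2 + 82 = 0 gives z = ±sqrt(82)*I.
Upper half-plane: z = sqrt(82)*I (simple).

Each pole is a simple zero of Q(z) = z^2 + 82, so Res(f, z₀) = P(z₀)/Q'(z₀) with P(z) = 8, Q'(z) = 2*z:
  Res(f, sqrt(82)*I) = (8)/(2*sqrt(82)*I) = -2*sqrt(82)*I/41

∫_{-∞}^{∞} f(x) dx = 2πi · (-2*sqrt(82)*I/41) = 4*sqrt(82)*pi/41

Final answer: 4*sqrt(82)*pi/41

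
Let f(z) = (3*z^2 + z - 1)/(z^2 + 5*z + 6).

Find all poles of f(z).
{-3, -2}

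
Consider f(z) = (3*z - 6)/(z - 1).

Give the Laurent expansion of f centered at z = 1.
Put w = z - (1), i.e. z = w + 1. The denominator is w, so it suffices to rewrite the numerator in powers of w.

P(z) = 3*z - 6
P(w + 1) = -3 + 3*w

Dividing each term by w:
  f = -3/w + 3

Substituting back w = z - 1:
  f(z) = -3/(z - 1) + 3

The series is finite because the numerator is a polynomial; the negative powers form the principal part, and the coefficient of 1/(z - 1) gives Res(f, 1) = -3.

Final answer: -3/(z - 1) + 3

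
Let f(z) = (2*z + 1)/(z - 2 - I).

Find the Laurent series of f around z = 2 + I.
Put w = z - (2 + I), i.e. z = w + 2 + I. The denominator is w, so it suffices to rewrite the numerator in powers of w.

P(z) = 2*z + 1
P(w + 2 + I) = 5 + 2*I + 2*w

Dividing each term by w:
  f = (5 + 2*I)/w + 2

Substituting back w = z - 2 - I:
  f(z) = (5 + 2*I)/(z - 2 - I) + 2

The series is finite because the numerator is a polynomial; the negative powers form the principal part, and the coefficient of 1/(z - 2 - I) gives Res(f, 2 + I) = 5 + 2*I.

Final answer: (5 + 2*I)/(z - 2 - I) + 2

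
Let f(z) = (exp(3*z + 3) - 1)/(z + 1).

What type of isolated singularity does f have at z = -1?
removable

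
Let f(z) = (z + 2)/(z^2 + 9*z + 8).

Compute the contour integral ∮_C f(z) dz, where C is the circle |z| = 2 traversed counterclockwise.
By the residue theorem, ∮_C f(z) dz = 2πi · (sum of the residues of f at the poles inside |z| = 2).

The denominator factors as (z + 8)*(z + 1), so the singularities of f are simple poles at z = -8, z = -1.
  |-8|² = 64 > 4 = 2², so this pole is outside the contour.
  |-1|² = 1 < 4 = 2², so this pole is inside the contour.

With P(z) = z + 2 and Q(z) = z^2 + 9*z + 8, each pole is simple, so Res(f, z₀) = P(z₀)/Q'(z₀) with Q'(z) = 2*z + 9.
  Res(f, -1) = P(-1)/Q'(-1) = (1)/(7) = 1/7

∮_C f(z) dz = 2πi · (1/7) = 2*I*pi/7

Final answer: 2*I*pi/7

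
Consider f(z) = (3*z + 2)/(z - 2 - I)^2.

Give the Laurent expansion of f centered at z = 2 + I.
(8 + 3*I)/(z - 2 - I)^2 + 3/(z - 2 - I)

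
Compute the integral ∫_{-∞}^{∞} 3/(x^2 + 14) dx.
3*sqrt(14)*pi/14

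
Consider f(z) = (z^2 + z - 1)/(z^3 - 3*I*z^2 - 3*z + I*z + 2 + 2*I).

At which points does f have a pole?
The singularities of f are the zeros of the denominator. Factoring,
  z^3 - 3*I*z^2 - 3*z + I*z + 2 + 2*I = (z - 2*I)*(z + 1 - I)*(z - 1)
so the candidates are z = 2*I, z = -1 + I, z = 1.

Check the numerator P(z) = z^2 + z - 1 at each one:
  P(2*I) = -5 + 2*I ≠ 0, so z = 2*I is a (simple) pole.
  P(-1 + I) = -2 - I ≠ 0, so z = -1 + I is a (simple) pole.
  P(1) = 1 ≠ 0, so z = 1 is a (simple) pole.

Poles of f: {-1 + I, 2*I, 1}

Final answer: {-1 + I, 2*I, 1}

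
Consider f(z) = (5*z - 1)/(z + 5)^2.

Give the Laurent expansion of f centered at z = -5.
Put w = z - (-5), i.e. z = w - 5. The denominator is w^2, so it suffices to rewrite the numerator in powers of w.

P(z) = 5*z - 1
P(w - 5) = -26 + 5*w

Dividing each term by w^2:
  f = -26/w^2 + 5/w

Substituting back w = z + 5:
  f(z) = -26/(z + 5)^2 + 5/(z + 5)

The series is finite because the numerator is a polynomial; the negative powers form the principal part, and the coefficient of 1/(z + 5) gives Res(f, -5) = 5.

Final answer: -26/(z + 5)^2 + 5/(z + 5)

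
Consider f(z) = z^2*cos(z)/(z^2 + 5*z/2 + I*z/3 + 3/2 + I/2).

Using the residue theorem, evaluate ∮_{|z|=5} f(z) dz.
By the residue theorem, ∮_C f(z) dz = 2πi · (sum of the residues of f at the poles inside |z| = 5).

The denominator factors as (z + 1 + I/3)*(z + 3/2), so the singularities of f are simple poles at z = -1 - I/3, z = -3/2.
  |-1 - I/3|² = 10/9 < 25 = 5², so this pole is inside the contour.
  |-3/2|² = 9/4 < 25 = 5², so this pole is inside the contour.

With P(z) = z^2*cos(z) and Q(z) = z^2 + 5*z/2 + I*z/3 + 3/2 + I/2, each pole is simple, so Res(f, z₀) = P(z₀)/Q'(z₀) with Q'(z) = 2*z + 5/2 + I/3.
  Res(f, -1 - I/3) = P(-1 - I/3)/Q'(-1 - I/3) = ((8/9 + 2*I/3)*cos(1 + I/3))/(1/2 - I/3) = (8/13 + 68*I/39)*cos(1 + I/3)
  Res(f, -3/2) = P(-3/2)/Q'(-3/2) = (9*cos(3/2)/4)/(-1/2 + I/3) = (-81/26 - 27*I/13)*cos(3/2)

Sum of residues inside C: (-81/26 - 27*I/13)*cos(3/2) + (8/13 + 68*I/39)*cos(1 + I/3)
∮_C f(z) dz = 2πi · ((-81/26 - 27*I/13)*cos(3/2) + (8/13 + 68*I/39)*cos(1 + I/3)) = pi*(54/13 - 81*I/13)*cos(3/2) + pi*(-136/39 + 16*I/13)*cos(1 + I/3)

Final answer: pi*(54/13 - 81*I/13)*cos(3/2) + pi*(-136/39 + 16*I/13)*cos(1 + I/3)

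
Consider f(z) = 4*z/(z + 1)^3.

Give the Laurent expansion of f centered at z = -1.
-4/(z + 1)^3 + 4/(z + 1)^2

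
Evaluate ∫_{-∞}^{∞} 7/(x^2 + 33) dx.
Let f(z) = 7/(z^2 + 33). The denominator has no real zeros and deg Q - deg P = 2 ≥ 2, so the integral of f over the upper semicircle |z| = R tends to 0 as R → ∞. Closing the contour in the upper half-plane,
  ∫_{-∞}^{∞} f(x) dx = 2πi · Σ Res(f, z_k)  over the poles with Im z_k > 0.

Zeros of the denominator: z^2 + 33 = 0 gives z = ±sqrt(33)*I.
Upper half-plane: z = sqrt(33)*I (simple).

Each pole is a simple zero of Q(z) = z^2 + 33, so Res(f, z₀) = P(z₀)/Q'(z₀) with P(z) = 7, Q'(z) = 2*z:
  Res(f, sqrt(33)*I) = (7)/(2*sqrt(33)*I) = -7*sqrt(33)*I/66

∫_{-∞}^{∞} f(x) dx = 2πi · (-7*sqrt(33)*I/66) = 7*sqrt(33)*pi/33

Final answer: 7*sqrt(33)*pi/33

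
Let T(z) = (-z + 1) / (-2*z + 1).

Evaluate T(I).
Substitute z = I:
  numerator:   -(I) + 1 = 1 - I
  denominator: -2*(I) + 1 = 1 - 2*I
T(I) = (1 - I)/(1 - 2*I); multiplying numerator and denominator by the conjugate 1 + 2*I gives (3 + I)/5 = 3/5 + I/5

Final answer: 3/5 + I/5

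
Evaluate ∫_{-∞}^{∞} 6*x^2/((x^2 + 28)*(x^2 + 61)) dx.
2*pi*(-2*sqrt(7) + sqrt(61))/11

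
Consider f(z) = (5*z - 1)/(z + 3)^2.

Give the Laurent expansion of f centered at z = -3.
Put w = z - (-3), i.e. z = w - 3. The denominator is w^2, so it suffices to rewrite the numerator in powers of w.

P(z) = 5*z - 1
P(w - 3) = -16 + 5*w

Dividing each term by w^2:
  f = -16/w^2 + 5/w

Substituting back w = z + 3:
  f(z) = -16/(z + 3)^2 + 5/(z + 3)

The series is finite because the numerator is a polynomial; the negative powers form the principal part, and the coefficient of 1/(z + 3) gives Res(f, -3) = 5.

Final answer: -16/(z + 3)^2 + 5/(z + 3)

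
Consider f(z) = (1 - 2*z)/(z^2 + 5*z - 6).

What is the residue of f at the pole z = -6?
-13/7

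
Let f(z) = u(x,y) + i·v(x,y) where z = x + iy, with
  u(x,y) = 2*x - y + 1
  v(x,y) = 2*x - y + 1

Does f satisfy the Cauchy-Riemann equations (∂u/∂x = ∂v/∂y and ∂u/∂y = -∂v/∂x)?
∂u/∂x = 2
∂v/∂y = -1
∂u/∂y = -1
∂v/∂x = 2
∂u/∂x ≠ ∂v/∂y and ∂u/∂y ≠ -∂v/∂x; the Cauchy-Riemann equations are not satisfied, so f is not analytic.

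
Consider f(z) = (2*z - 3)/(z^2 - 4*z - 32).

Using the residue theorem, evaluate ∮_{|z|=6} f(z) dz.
By the residue theorem, ∮_C f(z) dz = 2πi · (sum of the residues of f at the poles inside |z| = 6).

The denominator factors as (z - 8)*(z + 4), so the singularities of f are simple poles at z = 8, z = -4.
  |8|² = 64 > 36 = 6², so this pole is outside the contour.
  |-4|² = 16 < 36 = 6², so this pole is inside the contour.

With P(z) = 2*z - 3 and Q(z) = z^2 - 4*z - 32, each pole is simple, so Res(f, z₀) = P(z₀)/Q'(z₀) with Q'(z) = 2*z - 4.
  Res(f, -4) = P(-4)/Q'(-4) = (-11)/(-12) = 11/12

∮_C f(z) dz = 2πi · (11/12) = 11*I*pi/6

Final answer: 11*I*pi/6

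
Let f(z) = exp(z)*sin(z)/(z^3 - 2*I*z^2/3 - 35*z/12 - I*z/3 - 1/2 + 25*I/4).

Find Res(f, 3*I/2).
Write f(z) = P(z)/Q(z) with P(z) = exp(z)*sin(z) and Q(z) = z^3 - 2*I*z^2/3 - 35*z/12 - I*z/3 - 1/2 + 25*I/4.
The denominator factors as Q(z) = (z + 2 + I/2)*(z - 2 + I/3)*(z - 3*I/2), so z = 3*I/2 is a simple zero of Q and P is analytic there; z = 3*I/2 is therefore a simple pole and
  Res(f, z₀) = P(z₀)/Q'(z₀).

Q'(z) = 3*z^2 - 4*I*z/3 - 35/12 - I/3, so Q'(3*I/2) = -23/3 - I/3.
P(3*I/2) = I*exp(3*I/2)*sinh(3/2).

Res(f, 3*I/2) = (I*exp(3*I/2)*sinh(3/2))/(-23/3 - I/3) = (-3/530 - 69*I/530)*exp(3*I/2)*sinh(3/2)

Final answer: (-3/530 - 69*I/530)*exp(3*I/2)*sinh(3/2)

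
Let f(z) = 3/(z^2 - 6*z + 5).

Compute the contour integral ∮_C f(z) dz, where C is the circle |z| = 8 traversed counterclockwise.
By the residue theorem, ∮_C f(z) dz = 2πi · (sum of the residues of f at the poles inside |z| = 8).

The denominator factors as (z - 5)*(z - 1), so the singularities of f are simple poles at z = 5, z = 1.
  |5|² = 25 < 64 = 8², so this pole is inside the contour.
  |1|² = 1 < 64 = 8², so this pole is inside the contour.

With P(z) = 3 and Q(z) = z^2 - 6*z + 5, each pole is simple, so Res(f, z₀) = P(z₀)/Q'(z₀) with Q'(z) = 2*z - 6.
  Res(f, 5) = P(5)/Q'(5) = (3)/(4) = 3/4
  Res(f, 1) = P(1)/Q'(1) = (3)/(-4) = -3/4

Sum of residues inside C: 0
∮_C f(z) dz = 2πi · (0) = 0

Final answer: 0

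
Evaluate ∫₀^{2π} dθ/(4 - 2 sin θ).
Call the integral J. The integrand is 2π-periodic and we integrate over a full period, so shifting θ does not change the value (θ → θ + π/2 turns sin θ into cos θ; θ → θ + π flips the sign of the trig term). Hence
  J = ∫₀^{2π} dθ/(4 + 2 cos θ).
Put z = e^{iθ}: then cos θ = (z + 1/z)/2, dθ = dz/(iz), and z runs once counterclockwise around |z| = 1:
  J = ∮_{|z|=1} 1/(4 + 2*(z + 1/z)/2) · dz/(iz) = (2/i) ∮_{|z|=1} dz/(2*z^2 + 8*z + 2).
The roots of 2*z^2 + 8*z + 2 are z = (-4 ± sqrt(4^2 - 2^2))/2, with sqrt(12) = 2*sqrt(3); their product is 1, so only z₊ = -2 + sqrt(3) lies inside the unit circle (z₋ = -2 - sqrt(3) lies outside).
z₊ is a simple zero of q(z) = 2*z^2 + 8*z + 2, so Res(1/q, z₊) = 1/q'(z₊) with q'(z) = 4*z + 8; and q'(z₊) = 2*(z₊ - z₋) = 4*sqrt(3).
Therefore J = (2/i) · 2πi · 1/(4*sqrt(3)) = 2*pi/(2*sqrt(3)) = sqrt(3)*pi/3

Final answer: sqrt(3)*pi/3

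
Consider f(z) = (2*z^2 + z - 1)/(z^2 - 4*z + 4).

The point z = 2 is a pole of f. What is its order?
Factor the denominator:
  z^2 - 4*z + 4 = (z - 2)^2

The numerator P(z) = 2*z^2 + z - 1 has P(2) = 9 ≠ 0, so no factor of (z - 2) cancels.
Near z = 2 we can therefore write f(z) = g(z)/(z - 2)^2 with g analytic at 2 and g(2) ≠ 0 (g is just the numerator).

Hence z = 2 is a pole of order 2.

Final answer: 2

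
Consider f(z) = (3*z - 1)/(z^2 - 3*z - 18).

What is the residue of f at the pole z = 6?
Write f(z) = P(z)/Q(z) with P(z) = 3*z - 1 and Q(z) = z^2 - 3*z - 18.
The denominator factors as Q(z) = (z + 3)*(z - 6), so z = 6 is a simple zero of Q and P is analytic there; z = 6 is therefore a simple pole and
  Res(f, z₀) = P(z₀)/Q'(z₀).

Q'(z) = 2*z - 3, so Q'(6) = 9.
P(6) = 17.

Res(f, 6) = (17)/(9) = 17/9

Final answer: 17/9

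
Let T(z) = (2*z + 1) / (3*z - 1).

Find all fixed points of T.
T(z) = z means 2*z + 1 = z*(3*z - 1), i.e.
  3*z^2 - 3*z - 1 = 0.
Discriminant: (-3)^2 - 4*(3)*(-1) = 21, so the roots are real.
  z = (3 ± sqrt(21))/(2*(3))
Fixed points: {1/2 - sqrt(21)/6, 1/2 + sqrt(21)/6}

Final answer: {1/2 - sqrt(21)/6, 1/2 + sqrt(21)/6}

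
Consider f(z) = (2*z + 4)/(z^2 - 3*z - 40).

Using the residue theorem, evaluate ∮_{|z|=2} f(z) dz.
By the residue theorem, ∮_C f(z) dz = 2πi · (sum of the residues of f at the poles inside |z| = 2).

The denominator factors as (z + 5)*(z - 8), so the singularities of f are simple poles at z = -5, z = 8.
  |-5|² = 25 > 4 = 2², so this pole is outside the contour.
  |8|² = 64 > 4 = 2², so this pole is outside the contour.

No pole lies inside the contour, so f is analytic on and inside C and the integral is 0 (Cauchy's theorem).

Final answer: 0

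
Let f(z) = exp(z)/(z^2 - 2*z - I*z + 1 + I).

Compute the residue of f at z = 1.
Write f(z) = P(z)/Q(z) with P(z) = exp(z) and Q(z) = z^2 - 2*z - I*z + 1 + I.
The denominator factors as Q(z) = (z - 1)*(z - 1 - I), so z = 1 is a simple zero of Q and P is analytic there; z = 1 is therefore a simple pole and
  Res(f, z₀) = P(z₀)/Q'(z₀).

Q'(z) = 2*z - 2 - I, so Q'(1) = -I.
P(1) = exp(1).

Res(f, 1) = (exp(1))/(-I) = exp(1)*I

Final answer: exp(1)*I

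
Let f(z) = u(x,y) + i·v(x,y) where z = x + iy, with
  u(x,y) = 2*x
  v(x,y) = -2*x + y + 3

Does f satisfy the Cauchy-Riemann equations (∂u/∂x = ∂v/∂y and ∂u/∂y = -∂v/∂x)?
∂u/∂x = 2
∂v/∂y = 1
∂u/∂y = 0
∂v/∂x = -2
∂u/∂x ≠ ∂v/∂y and ∂u/∂y ≠ -∂v/∂x; the Cauchy-Riemann equations are not satisfied, so f is not analytic.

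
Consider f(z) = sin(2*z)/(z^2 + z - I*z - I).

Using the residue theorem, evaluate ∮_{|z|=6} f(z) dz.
By the residue theorem, ∮_C f(z) dz = 2πi · (sum of the residues of f at the poles inside |z| = 6).

The denominator factors as (z + 1)*(z - I), so the singularities of f are simple poles at z = -1, z = I.
  |-1|² = 1 < 36 = 6², so this pole is inside the contour.
  |I|² = 1 < 36 = 6², so this pole is inside the contour.

With P(z) = sin(2*z) and Q(z) = z^2 + z - I*z - I, each pole is simple, so Res(f, z₀) = P(z₀)/Q'(z₀) with Q'(z) = 2*z + 1 - I.
  Res(f, -1) = P(-1)/Q'(-1) = (-sin(2))/(-1 - I) = (1/2 - I/2)*sin(2)
  Res(f, I) = P(I)/Q'(I) = (I*sinh(2))/(1 + I) = (1/2 + I/2)*sinh(2)

Sum of residues inside C: (1/2 - I/2)*sin(2) + (1/2 + I/2)*sinh(2)
∮_C f(z) dz = 2πi · ((1/2 - I/2)*sin(2) + (1/2 + I/2)*sinh(2)) = pi*(1 + I)*sin(2) + pi*(-1 + I)*sinh(2)

Final answer: pi*(1 + I)*sin(2) + pi*(-1 + I)*sinh(2)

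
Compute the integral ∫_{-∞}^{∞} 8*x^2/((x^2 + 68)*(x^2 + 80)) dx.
Let f(z) = 8*z^2/((z^2 + 68)*(z^2 + 80)). The denominator has no real zeros and deg Q - deg P = 2 ≥ 2, so the integral of f over the upper semicircle |z| = R tends to 0 as R → ∞. Closing the contour in the upper half-plane,
  ∫_{-∞}^{∞} f(x) dx = 2πi · Σ Res(f, z_k)  over the poles with Im z_k > 0.

Zeros of the denominator: z^2 + 80 = 0 gives z = ±4*sqrt(5)*I; z^2 + 68 = 0 gives z = ±2*sqrt(17)*I.
Upper half-plane: z = 2*sqrt(17)*I, z = 4*sqrt(5)*I (simple).

Each pole is a simple zero of Q(z) = z^4 + 148*z^2 + 5440, so Res(f, z₀) = P(z₀)/Q'(z₀) with P(z) = 8*z^2, Q'(z) = 4*z^3 + 296*z:
  Res(f, 2*sqrt(17)*I) = (-544)/(48*sqrt(17)*I) = 2*sqrt(17)*I/3
  Res(f, 4*sqrt(5)*I) = (-640)/(-96*sqrt(5)*I) = -4*sqrt(5)*I/3

Sum of residues: 2*I*(-2*sqrt(5) + sqrt(17))/3
∫_{-∞}^{∞} f(x) dx = 2πi · (2*I*(-2*sqrt(5) + sqrt(17))/3) = 4*pi*(-sqrt(17) + 2*sqrt(5))/3

Final answer: 4*pi*(-sqrt(17) + 2*sqrt(5))/3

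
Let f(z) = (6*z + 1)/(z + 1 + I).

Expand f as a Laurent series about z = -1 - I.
Put w = z - (-1 - I), i.e. z = w - 1 - I. The denominator is w, so it suffices to rewrite the numerator in powers of w.

P(z) = 6*z + 1
P(w - 1 - I) = -5 - 6*I + 6*w

Dividing each term by w:
  f = (-5 - 6*I)/w + 6

Substituting back w = z + 1 + I:
  f(z) = (-5 - 6*I)/(z + 1 + I) + 6

The series is finite because the numerator is a polynomial; the negative powers form the principal part, and the coefficient of 1/(z + 1 + I) gives Res(f, -1 - I) = -5 - 6*I.

Final answer: (-5 - 6*I)/(z + 1 + I) + 6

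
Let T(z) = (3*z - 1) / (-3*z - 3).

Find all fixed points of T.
T(z) = z means 3*z - 1 = z*(-3*z - 3), i.e.
  -3*z^2 - 6*z + 1 = 0.
Discriminant: (-6)^2 - 4*(-3)*(1) = 48, so the roots are real.
  z = (6 ± sqrt(48))/(2*(-3))
Fixed points: {-2*sqrt(3)/3 - 1, -1 + 2*sqrt(3)/3}

Final answer: {-2*sqrt(3)/3 - 1, -1 + 2*sqrt(3)/3}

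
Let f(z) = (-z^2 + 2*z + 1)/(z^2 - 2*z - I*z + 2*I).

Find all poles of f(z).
The singularities of f are the zeros of the denominator. Factoring,
  z^2 - 2*z - I*z + 2*I = (z - I)*(z - 2)
so the candidates are z = I, z = 2.

Check the numerator P(z) = -z^2 + 2*z + 1 at each one:
  P(I) = 2 + 2*I ≠ 0, so z = I is a (simple) pole.
  P(2) = 1 ≠ 0, so z = 2 is a (simple) pole.

Poles of f: {I, 2}

Final answer: {I, 2}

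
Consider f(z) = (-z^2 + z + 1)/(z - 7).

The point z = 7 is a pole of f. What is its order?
Factor the denominator:
  z - 7 = (z - 7)

The numerator P(z) = -z^2 + z + 1 has P(7) = -41 ≠ 0, so no factor of (z - 7) cancels.
Near z = 7 we can therefore write f(z) = g(z)/(z - 7) with g analytic at 7 and g(7) ≠ 0 (g is just the numerator).

Hence z = 7 is a pole of order 1.

Final answer: 1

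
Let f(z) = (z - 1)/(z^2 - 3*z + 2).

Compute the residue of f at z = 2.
Write f(z) = P(z)/Q(z) with P(z) = z - 1 and Q(z) = z^2 - 3*z + 2.
The denominator factors as Q(z) = (z - 1)*(z - 2), so z = 2 is a simple zero of Q and P is analytic there; z = 2 is therefore a simple pole and
  Res(f, z₀) = P(z₀)/Q'(z₀).

Q'(z) = 2*z - 3, so Q'(2) = 1.
P(2) = 1.

Res(f, 2) = (1)/(1) = 1

Final answer: 1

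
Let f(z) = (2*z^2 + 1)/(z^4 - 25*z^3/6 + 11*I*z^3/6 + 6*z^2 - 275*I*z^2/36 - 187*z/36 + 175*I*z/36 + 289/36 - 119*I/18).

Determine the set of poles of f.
The singularities of f are the zeros of the denominator. Factoring,
  z^4 - 25*z^3/6 + 11*I*z^3/6 + 6*z^2 - 275*I*z^2/36 - 187*z/36 + 175*I*z/36 + 289/36 - 119*I/18 = (z - I)*(z - 3 - 2*I/3)*(z - 1/2 + 2*I)*(z - 2/3 + 3*I/2)
so the candidates are z = I, z = 3 + 2*I/3, z = 1/2 - 2*I, z = 2/3 - 3*I/2.

Check the numerator P(z) = 2*z^2 + 1 at each one:
  P(I) = -1 ≠ 0, so z = I is a (simple) pole.
  P(3 + 2*I/3) = 163/9 + 8*I ≠ 0, so z = 3 + 2*I/3 is a (simple) pole.
  P(1/2 - 2*I) = -13/2 - 4*I ≠ 0, so z = 1/2 - 2*I is a (simple) pole.
  P(2/3 - 3*I/2) = -47/18 - 4*I ≠ 0, so z = 2/3 - 3*I/2 is a (simple) pole.

Poles of f: {I, 1/2 - 2*I, 2/3 - 3*I/2, 3 + 2*I/3}

Final answer: {I, 1/2 - 2*I, 2/3 - 3*I/2, 3 + 2*I/3}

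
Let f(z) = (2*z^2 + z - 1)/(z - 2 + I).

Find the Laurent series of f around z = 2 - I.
Put w = z - (2 - I), i.e. z = w + 2 - I. The denominator is w, so it suffices to rewrite the numerator in powers of w.

P(z) = 2*z^2 + z - 1
P(w + 2 - I) = 7 - 9*I + (9 - 4*I)*w + 2*w^2

Dividing each term by w:
  f = (7 - 9*I)/w + 9 - 4*I + 2*w

Substituting back w = z - 2 + I:
  f(z) = (7 - 9*I)/(z - 2 + I) + 9 - 4*I + 2*(z - 2 + I)

The series is finite because the numerator is a polynomial; the negative powers form the principal part, and the coefficient of 1/(z - 2 + I) gives Res(f, 2 - I) = 7 - 9*I.

Final answer: (7 - 9*I)/(z - 2 + I) + 9 - 4*I + 2*(z - 2 + I)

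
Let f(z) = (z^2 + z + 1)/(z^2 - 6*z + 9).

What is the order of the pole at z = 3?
2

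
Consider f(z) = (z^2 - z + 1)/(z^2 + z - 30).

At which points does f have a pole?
The singularities of f are the zeros of the denominator. Factoring,
  z^2 + z - 30 = (z + 6)*(z - 5)
so the candidates are z = -6, z = 5.

Check the numerator P(z) = z^2 - z + 1 at each one:
  P(-6) = 43 ≠ 0, so z = -6 is a (simple) pole.
  P(5) = 21 ≠ 0, so z = 5 is a (simple) pole.

Poles of f: {-6, 5}

Final answer: {-6, 5}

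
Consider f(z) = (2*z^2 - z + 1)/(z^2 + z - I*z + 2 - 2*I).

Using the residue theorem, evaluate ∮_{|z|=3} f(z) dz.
By the residue theorem, ∮_C f(z) dz = 2πi · (sum of the residues of f at the poles inside |z| = 3).

The denominator factors as (z - 2*I)*(z + 1 + I), so the singularities of f are simple poles at z = 2*I, z = -1 - I.
  |2*I|² = 4 < 9 = 3², so this pole is inside the contour.
  |-1 - I|² = 2 < 9 = 3², so this pole is inside the contour.

With P(z) = 2*z^2 - z + 1 and Q(z) = z^2 + z - I*z + 2 - 2*I, each pole is simple, so Res(f, z₀) = P(z₀)/Q'(z₀) with Q'(z) = 2*z + 1 - I.
  Res(f, 2*I) = P(2*I)/Q'(2*I) = (-7 - 2*I)/(1 + 3*I) = -13/10 + 19*I/10
  Res(f, -1 - I) = P(-1 - I)/Q'(-1 - I) = (2 + 5*I)/(-1 - 3*I) = -17/10 + I/10

Sum of residues inside C: -3 + 2*I
∮_C f(z) dz = 2πi · (-3 + 2*I) = pi*(-4 - 6*I)

Final answer: pi*(-4 - 6*I)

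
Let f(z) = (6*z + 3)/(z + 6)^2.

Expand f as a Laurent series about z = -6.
-33/(z + 6)^2 + 6/(z + 6)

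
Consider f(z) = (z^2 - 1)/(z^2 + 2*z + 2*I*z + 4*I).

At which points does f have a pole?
The singularities of f are the zeros of the denominator. Factoring,
  z^2 + 2*z + 2*I*z + 4*I = (z + 2*I)*(z + 2)
so the candidates are z = -2*I, z = -2.

Check the numerator P(z) = z^2 - 1 at each one:
  P(-2*I) = -5 ≠ 0, so z = -2*I is a (simple) pole.
  P(-2) = 3 ≠ 0, so z = -2 is a (simple) pole.

Poles of f: {-2, -2*I}

Final answer: {-2, -2*I}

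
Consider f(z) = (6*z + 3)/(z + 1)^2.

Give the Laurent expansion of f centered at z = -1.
-3/(z + 1)^2 + 6/(z + 1)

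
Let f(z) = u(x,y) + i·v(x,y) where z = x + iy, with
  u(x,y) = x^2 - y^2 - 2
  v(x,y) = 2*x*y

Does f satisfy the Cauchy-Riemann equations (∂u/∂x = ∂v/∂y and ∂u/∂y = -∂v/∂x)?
∂u/∂x = 2*x
∂v/∂y = 2*x
∂u/∂y = -2*y
∂v/∂x = 2*y
∂u/∂x = ∂v/∂y and ∂u/∂y = -∂v/∂x hold identically; f is analytic.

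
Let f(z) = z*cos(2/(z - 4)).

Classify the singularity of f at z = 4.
Let u = z - 4. Then
  cos(2/u) = Σ_{k≥0} (-1)^k (2)^(2k)/((2k)!·u^(2k)) = 1 - 2/u^2 + 2/(3*u^4) + ...
which has infinitely many negative powers of u, so cos(2/(z - 4)) has an essential singularity at z = 4.
The extra factor z is a nonzero polynomial; if the product had at most a pole at z = 4, dividing by that polynomial would leave cos(2/(z - 4)) with at most a pole too — contradiction. (Equivalently, the product's Laurent series still has infinitely many negative powers.)
So the singularity is essential.

Final answer: essential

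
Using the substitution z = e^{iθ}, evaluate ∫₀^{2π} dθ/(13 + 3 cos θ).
Let J = ∫₀^{2π} dθ/(13 + 3 cos θ).
Put z = e^{iθ}: then cos θ = (z + 1/z)/2, dθ = dz/(iz), and z runs once counterclockwise around |z| = 1:
  J = ∮_{|z|=1} 1/(13 + 3*(z + 1/z)/2) · dz/(iz) = (2/i) ∮_{|z|=1} dz/(3*z^2 + 26*z + 3).
The roots of 3*z^2 + 26*z + 3 are z = (-13 ± sqrt(13^2 - 3^2))/3, with sqrt(160) = 4*sqrt(10); their product is 1, so only z₊ = -13/3 + 4*sqrt(10)/3 lies inside the unit circle (z₋ = -13/3 - 4*sqrt(10)/3 lies outside).
z₊ is a simple zero of q(z) = 3*z^2 + 26*z + 3, so Res(1/q, z₊) = 1/q'(z₊) with q'(z) = 6*z + 26; and q'(z₊) = 3*(z₊ - z₋) = 8*sqrt(10).
Therefore J = (2/i) · 2πi · 1/(8*sqrt(10)) = 2*pi/(4*sqrt(10)) = sqrt(10)*pi/20

Final answer: sqrt(10)*pi/20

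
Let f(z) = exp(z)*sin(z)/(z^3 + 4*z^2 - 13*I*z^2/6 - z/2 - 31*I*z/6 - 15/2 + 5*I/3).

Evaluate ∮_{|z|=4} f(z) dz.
By the residue theorem, ∮_C f(z) dz = 2πi · (sum of the residues of f at the poles inside |z| = 4).

The denominator factors as (z + 3 - 2*I/3)*(z + 2 - I)*(z - 1 - I/2), so the singularities of f are simple poles at z = -3 + 2*I/3, z = -2 + I, z = 1 + I/2.
  |-3 + 2*I/3|² = 85/9 < 16 = 4², so this pole is inside the contour.
  |-2 + I|² = 5 < 16 = 4², so this pole is inside the contour.
  |1 + I/2|² = 5/4 < 16 = 4², so this pole is inside the contour.

With P(z) = exp(z)*sin(z) and Q(z) = z^3 + 4*z^2 - 13*I*z^2/6 - z/2 - 31*I*z/6 - 15/2 + 5*I/3, each pole is simple, so Res(f, z₀) = P(z₀)/Q'(z₀) with Q'(z) = 3*z^2 + 8*z - 13*I*z/3 - 1/2 - 31*I/6.
  Res(f, -3 + 2*I/3) = P(-3 + 2*I/3)/Q'(-3 + 2*I/3) = (-exp(-3 + 2*I/3)*sin(3 - 2*I/3))/(73/18 + 7*I/6) = (-657/2885 + 189*I/2885)*exp(-3 + 2*I/3)*sin(3 - 2*I/3)
  Res(f, -2 + I) = P(-2 + I)/Q'(-2 + I) = (-exp(-2 + I)*sin(2 - I))/(-19/6 - I/2) = (57/185 - 9*I/185)*exp(-2 + I)*sin(2 - I)
  Res(f, 1 + I/2) = P(1 + I/2)/Q'(1 + I/2) = (exp(1 + I/2)*sin(1 + I/2))/(143/12 - 5*I/2) = (1716/21349 + 360*I/21349)*exp(1 + I/2)*sin(1 + I/2)

Sum of residues inside C: (-657/2885 + 189*I/2885)*exp(-3 + 2*I/3)*sin(3 - 2*I/3) + (57/185 - 9*I/185)*exp(-2 + I)*sin(2 - I) + (1716/21349 + 360*I/21349)*exp(1 + I/2)*sin(1 + I/2)
∮_C f(z) dz = 2πi · ((-657/2885 + 189*I/2885)*exp(-3 + 2*I/3)*sin(3 - 2*I/3) + (57/185 - 9*I/185)*exp(-2 + I)*sin(2 - I) + (1716/21349 + 360*I/21349)*exp(1 + I/2)*sin(1 + I/2)) = pi*(-378/2885 - 1314*I/2885)*exp(-3 + 2*I/3)*sin(3 - 2*I/3) + pi*(18/185 + 114*I/185)*exp(-2 + I)*sin(2 - I) + pi*(-720/21349 + 3432*I/21349)*exp(1 + I/2)*sin(1 + I/2)

Final answer: pi*(-378/2885 - 1314*I/2885)*exp(-3 + 2*I/3)*sin(3 - 2*I/3) + pi*(18/185 + 114*I/185)*exp(-2 + I)*sin(2 - I) + pi*(-720/21349 + 3432*I/21349)*exp(1 + I/2)*sin(1 + I/2)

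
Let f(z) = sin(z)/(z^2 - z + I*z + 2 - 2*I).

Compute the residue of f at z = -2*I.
Write f(z) = P(z)/Q(z) with P(z) = sin(z) and Q(z) = z^2 - z + I*z + 2 - 2*I.
The denominator factors as Q(z) = (z - 1 - I)*(z + 2*I), so z = -2*I is a simple zero of Q and P is analytic there; z = -2*I is therefore a simple pole and
  Res(f, z₀) = P(z₀)/Q'(z₀).

Q'(z) = 2*z - 1 + I, so Q'(-2*I) = -1 - 3*I.
P(-2*I) = -I*sinh(2).

Res(f, -2*I) = (-I*sinh(2))/(-1 - 3*I) = (3/10 + I/10)*sinh(2)

Final answer: (3/10 + I/10)*sinh(2)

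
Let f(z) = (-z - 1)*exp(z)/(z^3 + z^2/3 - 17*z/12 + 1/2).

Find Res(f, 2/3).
-60*exp(2/3)/13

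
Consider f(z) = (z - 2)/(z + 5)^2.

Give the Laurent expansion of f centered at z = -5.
Put w = z - (-5), i.e. z = w - 5. The denominator is w^2, so it suffices to rewrite the numerator in powers of w.

P(z) = z - 2
P(w - 5) = -7 + w

Dividing each term by w^2:
  f = -7/w^2 + 1/w

Substituting back w = z + 5:
  f(z) = -7/(z + 5)^2 + 1/(z + 5)

The series is finite because the numerator is a polynomial; the negative powers form the principal part, and the coefficient of 1/(z + 5) gives Res(f, -5) = 1.

Final answer: -7/(z + 5)^2 + 1/(z + 5)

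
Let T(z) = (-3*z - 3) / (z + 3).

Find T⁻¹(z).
(-3*z - 3)/(z + 3)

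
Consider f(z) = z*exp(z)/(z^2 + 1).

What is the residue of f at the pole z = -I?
Write f(z) = P(z)/Q(z) with P(z) = z*exp(z) and Q(z) = z^2 + 1.
The denominator factors as Q(z) = (z + I)*(z - I), so z = -I is a simple zero of Q and P is analytic there; z = -I is therefore a simple pole and
  Res(f, z₀) = P(z₀)/Q'(z₀).

Q'(z) = 2*z, so Q'(-I) = -2*I.
P(-I) = -I*exp(-I).

Res(f, -I) = (-I*exp(-I))/(-2*I) = exp(-I)/2

Final answer: exp(-I)/2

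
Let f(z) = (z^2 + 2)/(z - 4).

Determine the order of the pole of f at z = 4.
Factor the denominator:
  z - 4 = (z - 4)

The numerator P(z) = z^2 + 2 has P(4) = 18 ≠ 0, so no factor of (z - 4) cancels.
Near z = 4 we can therefore write f(z) = g(z)/(z - 4) with g analytic at 4 and g(4) ≠ 0 (g is just the numerator).

Hence z = 4 is a pole of order 1.

Final answer: 1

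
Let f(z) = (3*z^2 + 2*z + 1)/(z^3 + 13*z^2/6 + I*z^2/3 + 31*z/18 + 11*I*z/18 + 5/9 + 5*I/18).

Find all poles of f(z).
The singularities of f are the zeros of the denominator. Factoring,
  z^3 + 13*z^2/6 + I*z^2/3 + 31*z/18 + 11*I*z/18 + 5/9 + 5*I/18 = (z + 2/3 - I/3)*(z + 1/2 + 2*I/3)*(z + 1)
so the candidates are z = -2/3 + I/3, z = -1/2 - 2*I/3, z = -1.

Check the numerator P(z) = 3*z^2 + 2*z + 1 at each one:
  P(-2/3 + I/3) = 2/3 - 2*I/3 ≠ 0, so z = -2/3 + I/3 is a (simple) pole.
  P(-1/2 - 2*I/3) = -7/12 + 2*I/3 ≠ 0, so z = -1/2 - 2*I/3 is a (simple) pole.
  P(-1) = 2 ≠ 0, so z = -1 is a (simple) pole.

Poles of f: {-1, -2/3 + I/3, -1/2 - 2*I/3}

Final answer: {-1, -2/3 + I/3, -1/2 - 2*I/3}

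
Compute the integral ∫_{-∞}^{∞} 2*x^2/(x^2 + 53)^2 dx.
sqrt(53)*pi/53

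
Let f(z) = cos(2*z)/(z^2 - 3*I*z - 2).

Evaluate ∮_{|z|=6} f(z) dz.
By the residue theorem, ∮_C f(z) dz = 2πi · (sum of the residues of f at the poles inside |z| = 6).

The denominator factors as (z - I)*(z - 2*I), so the singularities of f are simple poles at z = I, z = 2*I.
  |I|² = 1 < 36 = 6², so this pole is inside the contour.
  |2*I|² = 4 < 36 = 6², so this pole is inside the contour.

With P(z) = cos(2*z) and Q(z) = z^2 - 3*I*z - 2, each pole is simple, so Res(f, z₀) = P(z₀)/Q'(z₀) with Q'(z) = 2*z - 3*I.
  Res(f, I) = P(I)/Q'(I) = (cosh(2))/(-I) = I*cosh(2)
  Res(f, 2*I) = P(2*I)/Q'(2*I) = (cosh(4))/(I) = -I*cosh(4)

Sum of residues inside C: -I*cosh(4) + I*cosh(2)
∮_C f(z) dz = 2πi · (-I*cosh(4) + I*cosh(2)) = -2*pi*cosh(2) + 2*pi*cosh(4)

Final answer: -2*pi*cosh(2) + 2*pi*cosh(4)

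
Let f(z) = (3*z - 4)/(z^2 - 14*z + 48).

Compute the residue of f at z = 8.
10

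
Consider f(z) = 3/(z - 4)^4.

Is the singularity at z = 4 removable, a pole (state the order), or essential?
Write f(z) = g(z)/(z - 4)^4 with g(z) = 3.
g is entire and g(4) = 3 ≠ 0, so no factor of (z - 4) cancels: the Laurent expansion of f about z = 4 starts at the power -4, i.e. lim_{z→z₀} (z - z₀)^4 f(z) = 3 is finite and nonzero.
So z = 4 is a pole of order 4.

Final answer: pole of order 4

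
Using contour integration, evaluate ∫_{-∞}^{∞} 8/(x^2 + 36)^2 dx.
pi/54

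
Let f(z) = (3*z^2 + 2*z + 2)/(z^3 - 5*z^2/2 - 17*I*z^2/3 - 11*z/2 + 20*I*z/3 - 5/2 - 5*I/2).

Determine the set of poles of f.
The singularities of f are the zeros of the denominator. Factoring,
  z^3 - 5*z^2/2 - 17*I*z^2/3 - 11*z/2 + 20*I*z/3 - 5/2 - 5*I/2 = (z - 3/2 - 3*I)*(z + I/3)*(z - 1 - 3*I)
so the candidates are z = 3/2 + 3*I, z = -I/3, z = 1 + 3*I.

Check the numerator P(z) = 3*z^2 + 2*z + 2 at each one:
  P(3/2 + 3*I) = -61/4 + 33*I ≠ 0, so z = 3/2 + 3*I is a (simple) pole.
  P(-I/3) = 5/3 - 2*I/3 ≠ 0, so z = -I/3 is a (simple) pole.
  P(1 + 3*I) = -20 + 24*I ≠ 0, so z = 1 + 3*I is a (simple) pole.

Poles of f: {-I/3, 1 + 3*I, 3/2 + 3*I}

Final answer: {-I/3, 1 + 3*I, 3/2 + 3*I}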